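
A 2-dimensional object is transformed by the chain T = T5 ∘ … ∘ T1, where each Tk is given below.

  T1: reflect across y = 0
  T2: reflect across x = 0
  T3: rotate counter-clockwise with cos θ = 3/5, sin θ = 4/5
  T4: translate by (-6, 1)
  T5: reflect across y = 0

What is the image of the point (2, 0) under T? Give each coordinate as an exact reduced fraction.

T1 reflect across y = 0: (2, 0) → (2, 0)
T2 reflect across x = 0: (2, 0) → (-2, 0)
T3 rotate counter-clockwise with cos θ = 3/5, sin θ = 4/5: (-2, 0) → (-6/5, -8/5)
T4 translate by (-6, 1): (-6/5, -8/5) → (-36/5, -3/5)
T5 reflect across y = 0: (-36/5, -3/5) → (-36/5, 3/5)

T(p) = (-36/5, 3/5)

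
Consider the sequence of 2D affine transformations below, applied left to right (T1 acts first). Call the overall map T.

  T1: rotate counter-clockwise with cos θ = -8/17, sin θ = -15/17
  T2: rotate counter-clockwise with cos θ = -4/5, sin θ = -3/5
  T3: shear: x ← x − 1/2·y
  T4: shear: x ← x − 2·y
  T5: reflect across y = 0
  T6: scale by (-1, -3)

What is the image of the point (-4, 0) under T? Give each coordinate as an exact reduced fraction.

T(p) = (-892/85, -1008/85)

T1 rotate counter-clockwise with cos θ = -8/17, sin θ = -15/17: (-4, 0) → (32/17, 60/17)
T2 rotate counter-clockwise with cos θ = -4/5, sin θ = -3/5: (32/17, 60/17) → (52/85, -336/85)
T3 shear: x ← x − 1/2·y: (52/85, -336/85) → (44/17, -336/85)
T4 shear: x ← x − 2·y: (44/17, -336/85) → (892/85, -336/85)
T5 reflect across y = 0: (892/85, -336/85) → (892/85, 336/85)
T6 scale by (-1, -3): (892/85, 336/85) → (-892/85, -1008/85)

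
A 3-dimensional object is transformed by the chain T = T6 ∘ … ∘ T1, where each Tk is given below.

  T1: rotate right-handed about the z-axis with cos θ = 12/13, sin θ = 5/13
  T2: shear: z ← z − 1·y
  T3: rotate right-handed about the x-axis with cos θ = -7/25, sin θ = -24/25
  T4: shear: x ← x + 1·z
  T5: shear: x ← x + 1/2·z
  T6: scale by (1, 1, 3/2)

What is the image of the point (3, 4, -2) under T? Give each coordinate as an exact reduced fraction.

T(p) = (-1867/650, -2577/325, -2667/650)

T1 rotate right-handed about the z-axis with cos θ = 12/13, sin θ = 5/13: (3, 4, -2) → (16/13, 63/13, -2)
T2 shear: z ← z − 1·y: (16/13, 63/13, -2) → (16/13, 63/13, -89/13)
T3 rotate right-handed about the x-axis with cos θ = -7/25, sin θ = -24/25: (16/13, 63/13, -89/13) → (16/13, -2577/325, -889/325)
T4 shear: x ← x + 1·z: (16/13, -2577/325, -889/325) → (-489/325, -2577/325, -889/325)
T5 shear: x ← x + 1/2·z: (-489/325, -2577/325, -889/325) → (-1867/650, -2577/325, -889/325)
T6 scale by (1, 1, 3/2): (-1867/650, -2577/325, -889/325) → (-1867/650, -2577/325, -2667/650)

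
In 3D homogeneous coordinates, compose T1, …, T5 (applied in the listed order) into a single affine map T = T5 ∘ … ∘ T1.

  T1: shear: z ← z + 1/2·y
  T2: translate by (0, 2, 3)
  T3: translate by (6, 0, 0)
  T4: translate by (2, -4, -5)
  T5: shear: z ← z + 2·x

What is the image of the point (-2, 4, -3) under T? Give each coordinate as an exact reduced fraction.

T1 shear: z ← z + 1/2·y: (-2, 4, -3) → (-2, 4, -1)
T2 translate by (0, 2, 3): (-2, 4, -1) → (-2, 6, 2)
T3 translate by (6, 0, 0): (-2, 6, 2) → (4, 6, 2)
T4 translate by (2, -4, -5): (4, 6, 2) → (6, 2, -3)
T5 shear: z ← z + 2·x: (6, 2, -3) → (6, 2, 9)

T(p) = (6, 2, 9)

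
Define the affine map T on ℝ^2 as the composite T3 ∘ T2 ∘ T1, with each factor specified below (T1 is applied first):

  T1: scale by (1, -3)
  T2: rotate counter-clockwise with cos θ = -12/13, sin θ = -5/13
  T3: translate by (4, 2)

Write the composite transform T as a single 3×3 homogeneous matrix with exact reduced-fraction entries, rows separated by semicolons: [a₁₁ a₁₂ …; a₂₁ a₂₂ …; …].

T1 = [1 0 0; 0 -3 0; 0 0 1]
T2·T1 = [-12/13 -15/13 0; -5/13 36/13 0; 0 0 1]
T3·…·T1 = [-12/13 -15/13 4; -5/13 36/13 2; 0 0 1]

T = [-12/13 -15/13 4; -5/13 36/13 2; 0 0 1]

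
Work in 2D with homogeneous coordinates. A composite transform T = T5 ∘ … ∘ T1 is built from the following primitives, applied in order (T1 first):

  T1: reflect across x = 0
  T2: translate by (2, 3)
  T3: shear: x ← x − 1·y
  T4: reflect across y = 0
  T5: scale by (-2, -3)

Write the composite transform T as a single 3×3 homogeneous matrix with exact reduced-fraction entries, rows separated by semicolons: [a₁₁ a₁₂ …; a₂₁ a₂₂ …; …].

T = [2 2 2; 0 3 9; 0 0 1]

T1 = [-1 0 0; 0 1 0; 0 0 1]
T2·T1 = [-1 0 2; 0 1 3; 0 0 1]
T3·…·T1 = [-1 -1 -1; 0 1 3; 0 0 1]
T4·…·T1 = [-1 -1 -1; 0 -1 -3; 0 0 1]
T5·…·T1 = [2 2 2; 0 3 9; 0 0 1]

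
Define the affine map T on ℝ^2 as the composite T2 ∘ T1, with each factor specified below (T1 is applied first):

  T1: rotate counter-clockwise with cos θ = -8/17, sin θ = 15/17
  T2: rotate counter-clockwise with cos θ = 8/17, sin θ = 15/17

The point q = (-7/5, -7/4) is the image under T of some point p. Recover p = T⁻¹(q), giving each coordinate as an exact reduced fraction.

T1 = [-8/17 -15/17 0; 15/17 -8/17 0; 0 0 1]
T2·T1 = [-1 0 0; 0 -1 0; 0 0 1]
det M = 1; M⁻¹ = [-1 0 0; 0 -1 0; 0 0 1]
M⁻¹ · (-7/5, -7/4)ᵀ = (7/5, 7/4)ᵀ

p = (7/5, 7/4)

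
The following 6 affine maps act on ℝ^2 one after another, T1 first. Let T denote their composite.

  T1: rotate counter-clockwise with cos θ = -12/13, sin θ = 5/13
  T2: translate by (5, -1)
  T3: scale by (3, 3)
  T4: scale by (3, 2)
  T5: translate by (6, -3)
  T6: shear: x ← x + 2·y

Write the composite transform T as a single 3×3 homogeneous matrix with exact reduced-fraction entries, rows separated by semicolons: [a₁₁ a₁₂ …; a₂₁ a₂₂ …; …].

T1 = [-12/13 -5/13 0; 5/13 -12/13 0; 0 0 1]
T2·T1 = [-12/13 -5/13 5; 5/13 -12/13 -1; 0 0 1]
T3·…·T1 = [-36/13 -15/13 15; 15/13 -36/13 -3; 0 0 1]
T4·…·T1 = [-108/13 -45/13 45; 30/13 -72/13 -6; 0 0 1]
T5·…·T1 = [-108/13 -45/13 51; 30/13 -72/13 -9; 0 0 1]
T6·…·T1 = [-48/13 -189/13 33; 30/13 -72/13 -9; 0 0 1]

T = [-48/13 -189/13 33; 30/13 -72/13 -9; 0 0 1]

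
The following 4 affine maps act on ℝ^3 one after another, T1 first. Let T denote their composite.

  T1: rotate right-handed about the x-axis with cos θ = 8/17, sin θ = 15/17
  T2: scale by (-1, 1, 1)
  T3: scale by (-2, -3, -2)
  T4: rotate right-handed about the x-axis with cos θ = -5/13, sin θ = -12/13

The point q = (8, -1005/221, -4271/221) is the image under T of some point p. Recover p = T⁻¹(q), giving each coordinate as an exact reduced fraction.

p = (4, -9/2, 5)

T1 = [1 0 0 0; 0 8/17 -15/17 0; 0 15/17 8/17 0; 0 0 0 1]
T2·T1 = [-1 0 0 0; 0 8/17 -15/17 0; 0 15/17 8/17 0; 0 0 0 1]
T3·…·T1 = [2 0 0 0; 0 -24/17 45/17 0; 0 -30/17 -16/17 0; 0 0 0 1]
T4·…·T1 = [2 0 0 0; 0 -240/221 -417/221 0; 0 438/221 -460/221 0; 0 0 0 1]
det M = 12; M⁻¹ = [1/2 0 0 0; 0 -230/663 139/442 0; 0 -73/221 -40/221 0; 0 0 0 1]
M⁻¹ · (8, -1005/221, -4271/221)ᵀ = (4, -9/2, 5)ᵀ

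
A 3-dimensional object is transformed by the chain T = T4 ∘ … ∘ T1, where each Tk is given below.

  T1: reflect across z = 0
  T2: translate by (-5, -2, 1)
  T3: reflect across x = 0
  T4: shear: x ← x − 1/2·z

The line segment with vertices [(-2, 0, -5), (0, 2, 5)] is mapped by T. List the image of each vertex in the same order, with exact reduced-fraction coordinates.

image vertices: (4, -2, 6), (7, 0, -4)

T1 reflect across z = 0: (-2, 0, -5) → (-2, 0, 5); (0, 2, 5) → (0, 2, -5)
T2 translate by (-5, -2, 1): (-2, 0, 5) → (-7, -2, 6); (0, 2, -5) → (-5, 0, -4)
T3 reflect across x = 0: (-7, -2, 6) → (7, -2, 6); (-5, 0, -4) → (5, 0, -4)
T4 shear: x ← x − 1/2·z: (7, -2, 6) → (4, -2, 6); (5, 0, -4) → (7, 0, -4)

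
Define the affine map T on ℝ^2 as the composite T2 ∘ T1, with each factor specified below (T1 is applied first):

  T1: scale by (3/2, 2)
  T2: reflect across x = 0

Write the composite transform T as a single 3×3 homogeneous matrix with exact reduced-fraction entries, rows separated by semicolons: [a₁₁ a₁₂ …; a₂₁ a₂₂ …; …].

T = [-3/2 0 0; 0 2 0; 0 0 1]

T1 = [3/2 0 0; 0 2 0; 0 0 1]
T2·T1 = [-3/2 0 0; 0 2 0; 0 0 1]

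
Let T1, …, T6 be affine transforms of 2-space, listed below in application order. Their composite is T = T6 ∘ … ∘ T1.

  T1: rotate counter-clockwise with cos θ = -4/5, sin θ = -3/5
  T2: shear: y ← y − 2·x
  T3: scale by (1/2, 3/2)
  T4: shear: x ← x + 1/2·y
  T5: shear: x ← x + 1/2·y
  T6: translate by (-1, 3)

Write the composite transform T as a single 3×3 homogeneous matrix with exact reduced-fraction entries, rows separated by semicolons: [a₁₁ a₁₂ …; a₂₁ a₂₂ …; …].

T = [11/10 -27/10 -1; 3/2 -3 3; 0 0 1]

T1 = [-4/5 3/5 0; -3/5 -4/5 0; 0 0 1]
T2·T1 = [-4/5 3/5 0; 1 -2 0; 0 0 1]
T3·…·T1 = [-2/5 3/10 0; 3/2 -3 0; 0 0 1]
T4·…·T1 = [7/20 -6/5 0; 3/2 -3 0; 0 0 1]
T5·…·T1 = [11/10 -27/10 0; 3/2 -3 0; 0 0 1]
T6·…·T1 = [11/10 -27/10 -1; 3/2 -3 3; 0 0 1]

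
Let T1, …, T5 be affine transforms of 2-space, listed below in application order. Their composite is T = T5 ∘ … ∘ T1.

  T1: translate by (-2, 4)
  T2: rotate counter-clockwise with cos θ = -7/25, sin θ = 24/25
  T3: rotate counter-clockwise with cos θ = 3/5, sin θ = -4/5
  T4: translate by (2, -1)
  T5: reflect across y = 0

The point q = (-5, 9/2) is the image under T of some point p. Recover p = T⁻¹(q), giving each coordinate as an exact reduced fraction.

T1 = [1 0 -2; 0 1 4; 0 0 1]
T2·T1 = [-7/25 -24/25 -82/25; 24/25 -7/25 -76/25; 0 0 1]
T3·…·T1 = [3/5 -4/5 -22/5; 4/5 3/5 4/5; 0 0 1]
T4·…·T1 = [3/5 -4/5 -12/5; 4/5 3/5 -1/5; 0 0 1]
T5·…·T1 = [3/5 -4/5 -12/5; -4/5 -3/5 1/5; 0 0 1]
det M = -1; M⁻¹ = [3/5 -4/5 8/5; -4/5 -3/5 -9/5; 0 0 1]
M⁻¹ · (-5, 9/2)ᵀ = (-5, -1/2)ᵀ

p = (-5, -1/2)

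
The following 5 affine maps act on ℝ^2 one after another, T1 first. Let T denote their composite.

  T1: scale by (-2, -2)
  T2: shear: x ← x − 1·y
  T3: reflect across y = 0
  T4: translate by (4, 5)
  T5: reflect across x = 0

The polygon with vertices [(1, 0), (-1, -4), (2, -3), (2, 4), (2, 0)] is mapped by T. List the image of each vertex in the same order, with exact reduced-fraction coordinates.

image vertices: (-2, 5), (2, -3), (6, -1), (-8, 13), (0, 5)

T1 scale by (-2, -2): (1, 0) → (-2, 0); (-1, -4) → (2, 8); (2, -3) → (-4, 6); (2, 4) → (-4, -8); (2, 0) → (-4, 0)
T2 shear: x ← x − 1·y: (-2, 0) → (-2, 0); (2, 8) → (-6, 8); (-4, 6) → (-10, 6); (-4, -8) → (4, -8); (-4, 0) → (-4, 0)
T3 reflect across y = 0: (-2, 0) → (-2, 0); (-6, 8) → (-6, -8); (-10, 6) → (-10, -6); (4, -8) → (4, 8); (-4, 0) → (-4, 0)
T4 translate by (4, 5): (-2, 0) → (2, 5); (-6, -8) → (-2, -3); (-10, -6) → (-6, -1); (4, 8) → (8, 13); (-4, 0) → (0, 5)
T5 reflect across x = 0: (2, 5) → (-2, 5); (-2, -3) → (2, -3); (-6, -1) → (6, -1); (8, 13) → (-8, 13); (0, 5) → (0, 5)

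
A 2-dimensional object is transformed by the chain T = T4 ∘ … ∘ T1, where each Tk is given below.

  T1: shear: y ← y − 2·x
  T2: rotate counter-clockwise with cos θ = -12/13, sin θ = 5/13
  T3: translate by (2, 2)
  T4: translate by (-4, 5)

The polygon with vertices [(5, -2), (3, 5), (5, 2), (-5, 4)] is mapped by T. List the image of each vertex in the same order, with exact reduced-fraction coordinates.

T1 shear: y ← y − 2·x: (5, -2) → (5, -12); (3, 5) → (3, -1); (5, 2) → (5, -8); (-5, 4) → (-5, 14)
T2 rotate counter-clockwise with cos θ = -12/13, sin θ = 5/13: (5, -12) → (0, 13); (3, -1) → (-31/13, 27/13); (5, -8) → (-20/13, 121/13); (-5, 14) → (-10/13, -193/13)
T3 translate by (2, 2): (0, 13) → (2, 15); (-31/13, 27/13) → (-5/13, 53/13); (-20/13, 121/13) → (6/13, 147/13); (-10/13, -193/13) → (16/13, -167/13)
T4 translate by (-4, 5): (2, 15) → (-2, 20); (-5/13, 53/13) → (-57/13, 118/13); (6/13, 147/13) → (-46/13, 212/13); (16/13, -167/13) → (-36/13, -102/13)

image vertices: (-2, 20), (-57/13, 118/13), (-46/13, 212/13), (-36/13, -102/13)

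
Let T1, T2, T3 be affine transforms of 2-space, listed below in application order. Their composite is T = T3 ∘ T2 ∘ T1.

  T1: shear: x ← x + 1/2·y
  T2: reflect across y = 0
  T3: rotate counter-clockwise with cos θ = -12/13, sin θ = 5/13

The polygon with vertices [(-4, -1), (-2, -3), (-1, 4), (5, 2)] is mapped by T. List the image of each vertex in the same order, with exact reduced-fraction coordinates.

image vertices: (49/13, -69/26), (27/13, -107/26), (8/13, 53/13), (-62/13, 54/13)

T1 shear: x ← x + 1/2·y: (-4, -1) → (-9/2, -1); (-2, -3) → (-7/2, -3); (-1, 4) → (1, 4); (5, 2) → (6, 2)
T2 reflect across y = 0: (-9/2, -1) → (-9/2, 1); (-7/2, -3) → (-7/2, 3); (1, 4) → (1, -4); (6, 2) → (6, -2)
T3 rotate counter-clockwise with cos θ = -12/13, sin θ = 5/13: (-9/2, 1) → (49/13, -69/26); (-7/2, 3) → (27/13, -107/26); (1, -4) → (8/13, 53/13); (6, -2) → (-62/13, 54/13)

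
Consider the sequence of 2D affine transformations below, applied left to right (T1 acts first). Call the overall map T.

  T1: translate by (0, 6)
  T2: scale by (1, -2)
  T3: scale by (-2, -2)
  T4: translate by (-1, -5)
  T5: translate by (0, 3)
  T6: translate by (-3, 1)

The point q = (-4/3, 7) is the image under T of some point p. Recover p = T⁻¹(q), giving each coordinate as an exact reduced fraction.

T1 = [1 0 0; 0 1 6; 0 0 1]
T2·T1 = [1 0 0; 0 -2 -12; 0 0 1]
T3·…·T1 = [-2 0 0; 0 4 24; 0 0 1]
T4·…·T1 = [-2 0 -1; 0 4 19; 0 0 1]
T5·…·T1 = [-2 0 -1; 0 4 22; 0 0 1]
T6·…·T1 = [-2 0 -4; 0 4 23; 0 0 1]
det M = -8; M⁻¹ = [-1/2 0 -2; 0 1/4 -23/4; 0 0 1]
M⁻¹ · (-4/3, 7)ᵀ = (-4/3, -4)ᵀ

p = (-4/3, -4)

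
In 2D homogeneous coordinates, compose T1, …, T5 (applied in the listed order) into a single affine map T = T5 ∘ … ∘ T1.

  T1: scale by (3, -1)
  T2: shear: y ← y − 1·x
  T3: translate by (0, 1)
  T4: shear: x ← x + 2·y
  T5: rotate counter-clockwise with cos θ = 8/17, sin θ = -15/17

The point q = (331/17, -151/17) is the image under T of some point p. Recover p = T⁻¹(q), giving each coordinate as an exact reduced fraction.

p = (-3, -3)

T1 = [3 0 0; 0 -1 0; 0 0 1]
T2·T1 = [3 0 0; -3 -1 0; 0 0 1]
T3·…·T1 = [3 0 0; -3 -1 1; 0 0 1]
T4·…·T1 = [-3 -2 2; -3 -1 1; 0 0 1]
T5·…·T1 = [-69/17 -31/17 31/17; 21/17 22/17 -22/17; 0 0 1]
det M = -3; M⁻¹ = [-22/51 -31/51 0; 7/17 23/17 1; 0 0 1]
M⁻¹ · (331/17, -151/17)ᵀ = (-3, -3)ᵀ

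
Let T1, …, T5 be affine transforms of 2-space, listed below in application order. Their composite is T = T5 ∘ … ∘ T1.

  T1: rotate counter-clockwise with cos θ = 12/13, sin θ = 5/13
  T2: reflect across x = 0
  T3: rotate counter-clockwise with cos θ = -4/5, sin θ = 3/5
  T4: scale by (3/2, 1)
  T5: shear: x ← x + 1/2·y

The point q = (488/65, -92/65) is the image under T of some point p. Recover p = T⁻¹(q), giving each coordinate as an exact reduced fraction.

p = (4, -4)

T1 = [12/13 -5/13 0; 5/13 12/13 0; 0 0 1]
T2·T1 = [-12/13 5/13 0; 5/13 12/13 0; 0 0 1]
T3·…·T1 = [33/65 -56/65 0; -56/65 -33/65 0; 0 0 1]
T4·…·T1 = [99/130 -84/65 0; -56/65 -33/65 0; 0 0 1]
T5·…·T1 = [43/130 -201/130 0; -56/65 -33/65 0; 0 0 1]
det M = -3/2; M⁻¹ = [22/65 -67/65 0; -112/195 -43/195 0; 0 0 1]
M⁻¹ · (488/65, -92/65)ᵀ = (4, -4)ᵀ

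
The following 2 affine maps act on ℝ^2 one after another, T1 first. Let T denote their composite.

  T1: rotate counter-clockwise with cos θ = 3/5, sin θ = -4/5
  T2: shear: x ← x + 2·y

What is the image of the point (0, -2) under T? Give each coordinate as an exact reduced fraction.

T(p) = (-4, -6/5)

T1 rotate counter-clockwise with cos θ = 3/5, sin θ = -4/5: (0, -2) → (-8/5, -6/5)
T2 shear: x ← x + 2·y: (-8/5, -6/5) → (-4, -6/5)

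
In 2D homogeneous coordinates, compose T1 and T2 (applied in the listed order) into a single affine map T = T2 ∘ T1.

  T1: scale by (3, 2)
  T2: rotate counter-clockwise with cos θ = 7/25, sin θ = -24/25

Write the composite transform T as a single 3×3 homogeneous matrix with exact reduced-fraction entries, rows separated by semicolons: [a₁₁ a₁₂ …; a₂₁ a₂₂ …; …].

T = [21/25 48/25 0; -72/25 14/25 0; 0 0 1]

T1 = [3 0 0; 0 2 0; 0 0 1]
T2·T1 = [21/25 48/25 0; -72/25 14/25 0; 0 0 1]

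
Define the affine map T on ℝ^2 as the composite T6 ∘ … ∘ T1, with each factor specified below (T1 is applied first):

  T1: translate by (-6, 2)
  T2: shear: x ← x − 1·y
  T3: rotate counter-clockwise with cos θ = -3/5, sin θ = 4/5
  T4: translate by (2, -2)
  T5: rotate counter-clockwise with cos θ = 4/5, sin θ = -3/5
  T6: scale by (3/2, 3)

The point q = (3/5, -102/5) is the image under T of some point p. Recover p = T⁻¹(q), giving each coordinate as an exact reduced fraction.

T1 = [1 0 -6; 0 1 2; 0 0 1]
T2·T1 = [1 -1 -8; 0 1 2; 0 0 1]
T3·…·T1 = [-3/5 -1/5 16/5; 4/5 -7/5 -38/5; 0 0 1]
T4·…·T1 = [-3/5 -1/5 26/5; 4/5 -7/5 -48/5; 0 0 1]
T5·…·T1 = [0 -1 -8/5; 1 -1 -54/5; 0 0 1]
T6·…·T1 = [0 -3/2 -12/5; 3 -3 -162/5; 0 0 1]
det M = 9/2; M⁻¹ = [-2/3 1/3 46/5; -2/3 0 -8/5; 0 0 1]
M⁻¹ · (3/5, -102/5)ᵀ = (2, -2)ᵀ

p = (2, -2)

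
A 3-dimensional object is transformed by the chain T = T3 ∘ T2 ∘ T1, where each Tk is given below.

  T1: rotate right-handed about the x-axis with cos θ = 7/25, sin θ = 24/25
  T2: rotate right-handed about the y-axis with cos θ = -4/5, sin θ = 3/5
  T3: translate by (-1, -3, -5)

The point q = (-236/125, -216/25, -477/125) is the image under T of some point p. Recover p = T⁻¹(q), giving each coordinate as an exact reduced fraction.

T1 = [1 0 0 0; 0 7/25 -24/25 0; 0 24/25 7/25 0; 0 0 0 1]
T2·T1 = [-4/5 72/125 21/125 0; 0 7/25 -24/25 0; -3/5 -96/125 -28/125 0; 0 0 0 1]
T3·…·T1 = [-4/5 72/125 21/125 -1; 0 7/25 -24/25 -3; -3/5 -96/125 -28/125 -5; 0 0 0 1]
det M = 1; M⁻¹ = [-4/5 0 -3/5 -19/5; 72/125 7/25 -96/125 -303/125; 21/125 -24/25 -28/125 -479/125; 0 0 0 1]
M⁻¹ · (-236/125, -216/25, -477/125)ᵀ = (0, -3, 5)ᵀ

p = (0, -3, 5)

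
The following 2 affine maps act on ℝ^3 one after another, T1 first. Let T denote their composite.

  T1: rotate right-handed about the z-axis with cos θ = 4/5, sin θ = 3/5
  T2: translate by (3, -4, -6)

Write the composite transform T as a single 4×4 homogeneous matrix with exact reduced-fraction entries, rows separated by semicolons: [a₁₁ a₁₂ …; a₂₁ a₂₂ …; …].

T1 = [4/5 -3/5 0 0; 3/5 4/5 0 0; 0 0 1 0; 0 0 0 1]
T2·T1 = [4/5 -3/5 0 3; 3/5 4/5 0 -4; 0 0 1 -6; 0 0 0 1]

T = [4/5 -3/5 0 3; 3/5 4/5 0 -4; 0 0 1 -6; 0 0 0 1]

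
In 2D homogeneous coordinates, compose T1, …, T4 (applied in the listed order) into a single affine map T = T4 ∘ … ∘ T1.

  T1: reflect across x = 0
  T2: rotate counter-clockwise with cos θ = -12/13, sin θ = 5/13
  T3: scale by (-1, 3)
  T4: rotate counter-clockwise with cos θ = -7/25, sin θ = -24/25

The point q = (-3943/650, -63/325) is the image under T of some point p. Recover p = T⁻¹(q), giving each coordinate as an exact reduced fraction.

p = (-1, 5/2)

T1 = [-1 0 0; 0 1 0; 0 0 1]
T2·T1 = [12/13 -5/13 0; -5/13 -12/13 0; 0 0 1]
T3·…·T1 = [-12/13 5/13 0; -15/13 -36/13 0; 0 0 1]
T4·…·T1 = [-276/325 -899/325 0; 393/325 132/325 0; 0 0 1]
det M = 3; M⁻¹ = [44/325 899/975 0; -131/325 -92/325 0; 0 0 1]
M⁻¹ · (-3943/650, -63/325)ᵀ = (-1, 5/2)ᵀ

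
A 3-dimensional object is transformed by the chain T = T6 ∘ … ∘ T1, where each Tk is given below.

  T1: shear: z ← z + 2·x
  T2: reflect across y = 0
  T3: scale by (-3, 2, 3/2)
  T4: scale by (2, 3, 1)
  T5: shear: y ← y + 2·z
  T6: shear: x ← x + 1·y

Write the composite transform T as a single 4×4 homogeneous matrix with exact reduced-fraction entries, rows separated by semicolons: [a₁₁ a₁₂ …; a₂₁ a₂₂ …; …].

T1 = [1 0 0 0; 0 1 0 0; 2 0 1 0; 0 0 0 1]
T2·T1 = [1 0 0 0; 0 -1 0 0; 2 0 1 0; 0 0 0 1]
T3·…·T1 = [-3 0 0 0; 0 -2 0 0; 3 0 3/2 0; 0 0 0 1]
T4·…·T1 = [-6 0 0 0; 0 -6 0 0; 3 0 3/2 0; 0 0 0 1]
T5·…·T1 = [-6 0 0 0; 6 -6 3 0; 3 0 3/2 0; 0 0 0 1]
T6·…·T1 = [0 -6 3 0; 6 -6 3 0; 3 0 3/2 0; 0 0 0 1]

T = [0 -6 3 0; 6 -6 3 0; 3 0 3/2 0; 0 0 0 1]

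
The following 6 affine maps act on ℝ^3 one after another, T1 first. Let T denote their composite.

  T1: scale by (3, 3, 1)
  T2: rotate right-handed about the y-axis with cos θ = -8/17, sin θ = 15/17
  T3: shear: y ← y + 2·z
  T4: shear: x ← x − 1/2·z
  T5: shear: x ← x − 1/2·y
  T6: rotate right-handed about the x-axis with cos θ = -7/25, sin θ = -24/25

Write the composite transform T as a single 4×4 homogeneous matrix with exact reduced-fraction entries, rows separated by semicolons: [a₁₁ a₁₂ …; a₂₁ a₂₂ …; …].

T = [87/34 -3/2 27/17 0; -18/17 -21/25 -16/85 0; 99/17 -72/25 88/85 0; 0 0 0 1]

T1 = [3 0 0 0; 0 3 0 0; 0 0 1 0; 0 0 0 1]
T2·T1 = [-24/17 0 15/17 0; 0 3 0 0; -45/17 0 -8/17 0; 0 0 0 1]
T3·…·T1 = [-24/17 0 15/17 0; -90/17 3 -16/17 0; -45/17 0 -8/17 0; 0 0 0 1]
T4·…·T1 = [-3/34 0 19/17 0; -90/17 3 -16/17 0; -45/17 0 -8/17 0; 0 0 0 1]
T5·…·T1 = [87/34 -3/2 27/17 0; -90/17 3 -16/17 0; -45/17 0 -8/17 0; 0 0 0 1]
T6·…·T1 = [87/34 -3/2 27/17 0; -18/17 -21/25 -16/85 0; 99/17 -72/25 88/85 0; 0 0 0 1]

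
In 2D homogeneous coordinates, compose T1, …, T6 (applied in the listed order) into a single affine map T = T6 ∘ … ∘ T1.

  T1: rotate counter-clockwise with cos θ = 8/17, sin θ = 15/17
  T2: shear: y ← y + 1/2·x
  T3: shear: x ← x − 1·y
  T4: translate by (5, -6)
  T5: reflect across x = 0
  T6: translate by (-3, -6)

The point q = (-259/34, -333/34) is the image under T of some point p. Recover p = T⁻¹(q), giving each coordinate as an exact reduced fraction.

T1 = [8/17 -15/17 0; 15/17 8/17 0; 0 0 1]
T2·T1 = [8/17 -15/17 0; 19/17 1/34 0; 0 0 1]
T3·…·T1 = [-11/17 -31/34 0; 19/17 1/34 0; 0 0 1]
T4·…·T1 = [-11/17 -31/34 5; 19/17 1/34 -6; 0 0 1]
T5·…·T1 = [11/17 31/34 -5; 19/17 1/34 -6; 0 0 1]
T6·…·T1 = [11/17 31/34 -8; 19/17 1/34 -12; 0 0 1]
det M = -1; M⁻¹ = [-1/34 31/34 182/17; 19/17 -11/17 20/17; 0 0 1]
M⁻¹ · (-259/34, -333/34)ᵀ = (2, -1)ᵀ

p = (2, -1)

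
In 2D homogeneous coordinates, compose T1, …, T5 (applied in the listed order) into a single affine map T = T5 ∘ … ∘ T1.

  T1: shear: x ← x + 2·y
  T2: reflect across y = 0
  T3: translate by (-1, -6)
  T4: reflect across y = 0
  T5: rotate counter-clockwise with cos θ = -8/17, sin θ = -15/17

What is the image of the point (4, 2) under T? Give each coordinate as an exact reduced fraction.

T(p) = (64/17, -169/17)

T1 shear: x ← x + 2·y: (4, 2) → (8, 2)
T2 reflect across y = 0: (8, 2) → (8, -2)
T3 translate by (-1, -6): (8, -2) → (7, -8)
T4 reflect across y = 0: (7, -8) → (7, 8)
T5 rotate counter-clockwise with cos θ = -8/17, sin θ = -15/17: (7, 8) → (64/17, -169/17)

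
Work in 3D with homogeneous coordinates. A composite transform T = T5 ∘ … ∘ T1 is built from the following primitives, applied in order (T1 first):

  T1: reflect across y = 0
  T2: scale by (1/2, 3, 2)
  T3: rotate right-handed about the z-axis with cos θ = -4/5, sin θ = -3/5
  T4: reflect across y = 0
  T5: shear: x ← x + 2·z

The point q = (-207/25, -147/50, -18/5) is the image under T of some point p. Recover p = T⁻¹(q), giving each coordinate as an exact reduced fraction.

p = (-9/5, 1, -9/5)

T1 = [1 0 0 0; 0 -1 0 0; 0 0 1 0; 0 0 0 1]
T2·T1 = [1/2 0 0 0; 0 -3 0 0; 0 0 2 0; 0 0 0 1]
T3·…·T1 = [-2/5 -9/5 0 0; -3/10 12/5 0 0; 0 0 2 0; 0 0 0 1]
T4·…·T1 = [-2/5 -9/5 0 0; 3/10 -12/5 0 0; 0 0 2 0; 0 0 0 1]
T5·…·T1 = [-2/5 -9/5 4 0; 3/10 -12/5 0 0; 0 0 2 0; 0 0 0 1]
det M = 3; M⁻¹ = [-8/5 6/5 16/5 0; -1/5 -4/15 2/5 0; 0 0 1/2 0; 0 0 0 1]
M⁻¹ · (-207/25, -147/50, -18/5)ᵀ = (-9/5, 1, -9/5)ᵀ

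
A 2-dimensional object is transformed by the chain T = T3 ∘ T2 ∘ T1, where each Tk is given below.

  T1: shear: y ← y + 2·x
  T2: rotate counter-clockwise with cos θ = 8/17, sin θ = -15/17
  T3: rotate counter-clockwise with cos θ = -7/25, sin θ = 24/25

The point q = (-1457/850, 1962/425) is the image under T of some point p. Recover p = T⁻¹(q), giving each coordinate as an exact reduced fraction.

T1 = [1 0 0; 2 1 0; 0 0 1]
T2·T1 = [38/17 15/17 0; 1/17 8/17 0; 0 0 1]
T3·…·T1 = [-58/85 -297/425 0; 181/85 304/425 0; 0 0 1]
det M = 1; M⁻¹ = [304/425 297/425 0; -181/85 -58/85 0; 0 0 1]
M⁻¹ · (-1457/850, 1962/425)ᵀ = (2, 1/2)ᵀ

p = (2, 1/2)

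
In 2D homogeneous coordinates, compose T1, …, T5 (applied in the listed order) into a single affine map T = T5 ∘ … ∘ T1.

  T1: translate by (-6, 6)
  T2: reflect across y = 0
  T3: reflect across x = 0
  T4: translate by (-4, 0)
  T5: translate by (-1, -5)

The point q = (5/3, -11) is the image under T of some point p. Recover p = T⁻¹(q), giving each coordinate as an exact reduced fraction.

p = (-2/3, 0)

T1 = [1 0 -6; 0 1 6; 0 0 1]
T2·T1 = [1 0 -6; 0 -1 -6; 0 0 1]
T3·…·T1 = [-1 0 6; 0 -1 -6; 0 0 1]
T4·…·T1 = [-1 0 2; 0 -1 -6; 0 0 1]
T5·…·T1 = [-1 0 1; 0 -1 -11; 0 0 1]
det M = 1; M⁻¹ = [-1 0 1; 0 -1 -11; 0 0 1]
M⁻¹ · (5/3, -11)ᵀ = (-2/3, 0)ᵀ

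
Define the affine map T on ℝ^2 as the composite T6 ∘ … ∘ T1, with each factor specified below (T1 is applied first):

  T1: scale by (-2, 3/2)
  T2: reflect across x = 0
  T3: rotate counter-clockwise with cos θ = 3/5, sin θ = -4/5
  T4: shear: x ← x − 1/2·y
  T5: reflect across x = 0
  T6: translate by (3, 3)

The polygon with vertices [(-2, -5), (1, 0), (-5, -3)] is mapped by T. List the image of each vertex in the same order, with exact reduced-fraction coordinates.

T1 scale by (-2, 3/2): (-2, -5) → (4, -15/2); (1, 0) → (-2, 0); (-5, -3) → (10, -9/2)
T2 reflect across x = 0: (4, -15/2) → (-4, -15/2); (-2, 0) → (2, 0); (10, -9/2) → (-10, -9/2)
T3 rotate counter-clockwise with cos θ = 3/5, sin θ = -4/5: (-4, -15/2) → (-42/5, -13/10); (2, 0) → (6/5, -8/5); (-10, -9/2) → (-48/5, 53/10)
T4 shear: x ← x − 1/2·y: (-42/5, -13/10) → (-31/4, -13/10); (6/5, -8/5) → (2, -8/5); (-48/5, 53/10) → (-49/4, 53/10)
T5 reflect across x = 0: (-31/4, -13/10) → (31/4, -13/10); (2, -8/5) → (-2, -8/5); (-49/4, 53/10) → (49/4, 53/10)
T6 translate by (3, 3): (31/4, -13/10) → (43/4, 17/10); (-2, -8/5) → (1, 7/5); (49/4, 53/10) → (61/4, 83/10)

image vertices: (43/4, 17/10), (1, 7/5), (61/4, 83/10)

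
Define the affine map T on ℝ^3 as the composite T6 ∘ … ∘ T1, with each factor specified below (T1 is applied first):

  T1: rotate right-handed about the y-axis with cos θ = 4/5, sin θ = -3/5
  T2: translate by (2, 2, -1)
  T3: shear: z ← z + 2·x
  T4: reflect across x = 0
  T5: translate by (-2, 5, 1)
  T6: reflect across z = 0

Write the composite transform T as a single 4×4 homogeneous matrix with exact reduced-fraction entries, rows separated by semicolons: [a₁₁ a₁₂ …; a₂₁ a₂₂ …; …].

T1 = [4/5 0 -3/5 0; 0 1 0 0; 3/5 0 4/5 0; 0 0 0 1]
T2·T1 = [4/5 0 -3/5 2; 0 1 0 2; 3/5 0 4/5 -1; 0 0 0 1]
T3·…·T1 = [4/5 0 -3/5 2; 0 1 0 2; 11/5 0 -2/5 3; 0 0 0 1]
T4·…·T1 = [-4/5 0 3/5 -2; 0 1 0 2; 11/5 0 -2/5 3; 0 0 0 1]
T5·…·T1 = [-4/5 0 3/5 -4; 0 1 0 7; 11/5 0 -2/5 4; 0 0 0 1]
T6·…·T1 = [-4/5 0 3/5 -4; 0 1 0 7; -11/5 0 2/5 -4; 0 0 0 1]

T = [-4/5 0 3/5 -4; 0 1 0 7; -11/5 0 2/5 -4; 0 0 0 1]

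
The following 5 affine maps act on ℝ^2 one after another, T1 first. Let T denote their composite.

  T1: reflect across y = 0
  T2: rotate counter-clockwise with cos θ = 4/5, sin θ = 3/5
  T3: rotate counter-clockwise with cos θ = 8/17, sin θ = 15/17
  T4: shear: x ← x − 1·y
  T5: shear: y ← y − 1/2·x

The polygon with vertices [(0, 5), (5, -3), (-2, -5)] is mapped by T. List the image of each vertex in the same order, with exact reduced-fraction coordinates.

image vertices: (71/17, -45/34), (-698/85, 146/17), (-161/85, -61/34)

T1 reflect across y = 0: (0, 5) → (0, -5); (5, -3) → (5, 3); (-2, -5) → (-2, 5)
T2 rotate counter-clockwise with cos θ = 4/5, sin θ = 3/5: (0, -5) → (3, -4); (5, 3) → (11/5, 27/5); (-2, 5) → (-23/5, 14/5)
T3 rotate counter-clockwise with cos θ = 8/17, sin θ = 15/17: (3, -4) → (84/17, 13/17); (11/5, 27/5) → (-317/85, 381/85); (-23/5, 14/5) → (-394/85, -233/85)
T4 shear: x ← x − 1·y: (84/17, 13/17) → (71/17, 13/17); (-317/85, 381/85) → (-698/85, 381/85); (-394/85, -233/85) → (-161/85, -233/85)
T5 shear: y ← y − 1/2·x: (71/17, 13/17) → (71/17, -45/34); (-698/85, 381/85) → (-698/85, 146/17); (-161/85, -233/85) → (-161/85, -61/34)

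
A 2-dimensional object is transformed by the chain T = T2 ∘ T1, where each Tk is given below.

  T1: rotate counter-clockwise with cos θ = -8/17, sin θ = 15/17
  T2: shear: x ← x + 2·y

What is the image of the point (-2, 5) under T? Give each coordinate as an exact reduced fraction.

T1 rotate counter-clockwise with cos θ = -8/17, sin θ = 15/17: (-2, 5) → (-59/17, -70/17)
T2 shear: x ← x + 2·y: (-59/17, -70/17) → (-199/17, -70/17)

T(p) = (-199/17, -70/17)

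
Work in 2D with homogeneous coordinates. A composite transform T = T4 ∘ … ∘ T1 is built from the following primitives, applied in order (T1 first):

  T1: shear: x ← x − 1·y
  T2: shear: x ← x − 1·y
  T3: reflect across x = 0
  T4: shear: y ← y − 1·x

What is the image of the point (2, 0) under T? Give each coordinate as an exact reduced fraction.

T(p) = (-2, 2)

T1 shear: x ← x − 1·y: (2, 0) → (2, 0)
T2 shear: x ← x − 1·y: (2, 0) → (2, 0)
T3 reflect across x = 0: (2, 0) → (-2, 0)
T4 shear: y ← y − 1·x: (-2, 0) → (-2, 2)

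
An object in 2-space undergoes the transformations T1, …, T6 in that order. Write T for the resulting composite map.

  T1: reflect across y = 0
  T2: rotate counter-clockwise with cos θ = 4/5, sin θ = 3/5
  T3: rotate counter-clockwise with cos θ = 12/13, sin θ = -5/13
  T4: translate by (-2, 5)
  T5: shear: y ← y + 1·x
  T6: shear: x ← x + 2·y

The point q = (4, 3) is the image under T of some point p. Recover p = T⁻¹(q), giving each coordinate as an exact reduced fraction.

p = (0, 0)

T1 = [1 0 0; 0 -1 0; 0 0 1]
T2·T1 = [4/5 3/5 0; 3/5 -4/5 0; 0 0 1]
T3·…·T1 = [63/65 16/65 0; 16/65 -63/65 0; 0 0 1]
T4·…·T1 = [63/65 16/65 -2; 16/65 -63/65 5; 0 0 1]
T5·…·T1 = [63/65 16/65 -2; 79/65 -47/65 3; 0 0 1]
T6·…·T1 = [17/5 -6/5 4; 79/65 -47/65 3; 0 0 1]
det M = -1; M⁻¹ = [47/65 -6/5 46/65; 79/65 -17/5 347/65; 0 0 1]
M⁻¹ · (4, 3)ᵀ = (0, 0)ᵀ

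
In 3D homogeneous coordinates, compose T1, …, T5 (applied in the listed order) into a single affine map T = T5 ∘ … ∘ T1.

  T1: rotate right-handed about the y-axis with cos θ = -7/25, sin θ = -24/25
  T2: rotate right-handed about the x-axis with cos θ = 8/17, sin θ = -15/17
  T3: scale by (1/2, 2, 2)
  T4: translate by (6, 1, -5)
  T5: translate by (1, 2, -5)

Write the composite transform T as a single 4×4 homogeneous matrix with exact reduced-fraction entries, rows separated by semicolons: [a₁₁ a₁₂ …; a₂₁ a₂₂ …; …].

T = [-7/50 0 -12/25 7; 144/85 16/17 -42/85 3; 384/425 -30/17 -112/425 -10; 0 0 0 1]

T1 = [-7/25 0 -24/25 0; 0 1 0 0; 24/25 0 -7/25 0; 0 0 0 1]
T2·T1 = [-7/25 0 -24/25 0; 72/85 8/17 -21/85 0; 192/425 -15/17 -56/425 0; 0 0 0 1]
T3·…·T1 = [-7/50 0 -12/25 0; 144/85 16/17 -42/85 0; 384/425 -30/17 -112/425 0; 0 0 0 1]
T4·…·T1 = [-7/50 0 -12/25 6; 144/85 16/17 -42/85 1; 384/425 -30/17 -112/425 -5; 0 0 0 1]
T5·…·T1 = [-7/50 0 -12/25 7; 144/85 16/17 -42/85 3; 384/425 -30/17 -112/425 -10; 0 0 0 1]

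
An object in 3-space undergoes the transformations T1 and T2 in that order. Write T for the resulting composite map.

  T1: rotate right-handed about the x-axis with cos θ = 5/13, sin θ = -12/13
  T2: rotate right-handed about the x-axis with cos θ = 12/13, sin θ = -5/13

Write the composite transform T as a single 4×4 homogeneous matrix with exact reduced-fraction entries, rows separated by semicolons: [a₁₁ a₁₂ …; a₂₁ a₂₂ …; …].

T = [1 0 0 0; 0 0 1 0; 0 -1 0 0; 0 0 0 1]

T1 = [1 0 0 0; 0 5/13 12/13 0; 0 -12/13 5/13 0; 0 0 0 1]
T2·T1 = [1 0 0 0; 0 0 1 0; 0 -1 0 0; 0 0 0 1]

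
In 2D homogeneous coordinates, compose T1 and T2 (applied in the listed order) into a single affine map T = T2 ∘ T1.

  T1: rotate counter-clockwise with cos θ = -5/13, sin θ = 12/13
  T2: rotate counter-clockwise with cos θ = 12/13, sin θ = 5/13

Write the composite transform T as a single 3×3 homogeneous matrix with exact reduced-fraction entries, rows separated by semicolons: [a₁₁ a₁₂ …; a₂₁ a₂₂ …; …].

T1 = [-5/13 -12/13 0; 12/13 -5/13 0; 0 0 1]
T2·T1 = [-120/169 -119/169 0; 119/169 -120/169 0; 0 0 1]

T = [-120/169 -119/169 0; 119/169 -120/169 0; 0 0 1]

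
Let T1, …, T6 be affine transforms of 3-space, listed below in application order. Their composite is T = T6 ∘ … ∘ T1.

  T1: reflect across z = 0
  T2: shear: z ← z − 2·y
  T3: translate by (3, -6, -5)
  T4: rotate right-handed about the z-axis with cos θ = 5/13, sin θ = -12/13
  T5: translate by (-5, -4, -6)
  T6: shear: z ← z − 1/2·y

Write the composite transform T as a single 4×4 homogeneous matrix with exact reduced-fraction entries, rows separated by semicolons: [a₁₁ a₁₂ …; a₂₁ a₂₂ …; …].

T1 = [1 0 0 0; 0 1 0 0; 0 0 -1 0; 0 0 0 1]
T2·T1 = [1 0 0 0; 0 1 0 0; 0 -2 -1 0; 0 0 0 1]
T3·…·T1 = [1 0 0 3; 0 1 0 -6; 0 -2 -1 -5; 0 0 0 1]
T4·…·T1 = [5/13 12/13 0 -57/13; -12/13 5/13 0 -66/13; 0 -2 -1 -5; 0 0 0 1]
T5·…·T1 = [5/13 12/13 0 -122/13; -12/13 5/13 0 -118/13; 0 -2 -1 -11; 0 0 0 1]
T6·…·T1 = [5/13 12/13 0 -122/13; -12/13 5/13 0 -118/13; 6/13 -57/26 -1 -84/13; 0 0 0 1]

T = [5/13 12/13 0 -122/13; -12/13 5/13 0 -118/13; 6/13 -57/26 -1 -84/13; 0 0 0 1]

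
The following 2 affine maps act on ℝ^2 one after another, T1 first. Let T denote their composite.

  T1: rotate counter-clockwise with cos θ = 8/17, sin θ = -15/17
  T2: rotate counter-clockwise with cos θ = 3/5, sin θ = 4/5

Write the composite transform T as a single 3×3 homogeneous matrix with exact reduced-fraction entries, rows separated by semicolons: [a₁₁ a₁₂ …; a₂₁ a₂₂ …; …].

T = [84/85 13/85 0; -13/85 84/85 0; 0 0 1]

T1 = [8/17 15/17 0; -15/17 8/17 0; 0 0 1]
T2·T1 = [84/85 13/85 0; -13/85 84/85 0; 0 0 1]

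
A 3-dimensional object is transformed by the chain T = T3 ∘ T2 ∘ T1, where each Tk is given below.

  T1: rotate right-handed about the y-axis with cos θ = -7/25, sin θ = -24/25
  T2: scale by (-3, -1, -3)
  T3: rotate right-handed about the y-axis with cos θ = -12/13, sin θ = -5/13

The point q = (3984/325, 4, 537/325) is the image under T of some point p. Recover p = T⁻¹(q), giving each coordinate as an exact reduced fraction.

T1 = [-7/25 0 -24/25 0; 0 1 0 0; 24/25 0 -7/25 0; 0 0 0 1]
T2·T1 = [21/25 0 72/25 0; 0 -1 0 0; -72/25 0 21/25 0; 0 0 0 1]
T3·…·T1 = [108/325 0 -969/325 0; 0 -1 0 0; 969/325 0 108/325 0; 0 0 0 1]
det M = -9; M⁻¹ = [12/325 0 323/975 0; 0 -1 0 0; -323/975 0 12/325 0; 0 0 0 1]
M⁻¹ · (3984/325, 4, 537/325)ᵀ = (1, -4, -4)ᵀ

p = (1, -4, -4)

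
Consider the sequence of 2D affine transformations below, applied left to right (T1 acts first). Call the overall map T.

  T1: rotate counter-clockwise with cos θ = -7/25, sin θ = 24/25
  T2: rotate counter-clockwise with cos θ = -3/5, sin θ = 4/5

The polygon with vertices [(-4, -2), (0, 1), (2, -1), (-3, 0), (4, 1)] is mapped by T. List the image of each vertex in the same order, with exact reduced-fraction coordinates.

T1 rotate counter-clockwise with cos θ = -7/25, sin θ = 24/25: (-4, -2) → (76/25, -82/25); (0, 1) → (-24/25, -7/25); (2, -1) → (2/5, 11/5); (-3, 0) → (21/25, -72/25); (4, 1) → (-52/25, 89/25)
T2 rotate counter-clockwise with cos θ = -3/5, sin θ = 4/5: (76/25, -82/25) → (4/5, 22/5); (-24/25, -7/25) → (4/5, -3/5); (2/5, 11/5) → (-2, -1); (21/25, -72/25) → (9/5, 12/5); (-52/25, 89/25) → (-8/5, -19/5)

image vertices: (4/5, 22/5), (4/5, -3/5), (-2, -1), (9/5, 12/5), (-8/5, -19/5)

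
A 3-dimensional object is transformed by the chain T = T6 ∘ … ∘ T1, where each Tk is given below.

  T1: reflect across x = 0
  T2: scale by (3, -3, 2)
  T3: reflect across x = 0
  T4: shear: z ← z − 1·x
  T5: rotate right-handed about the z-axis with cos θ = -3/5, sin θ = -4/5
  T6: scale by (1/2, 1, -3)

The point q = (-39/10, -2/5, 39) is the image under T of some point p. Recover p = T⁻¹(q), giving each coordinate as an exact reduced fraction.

p = (5/3, 2, -4)

T1 = [-1 0 0 0; 0 1 0 0; 0 0 1 0; 0 0 0 1]
T2·T1 = [-3 0 0 0; 0 -3 0 0; 0 0 2 0; 0 0 0 1]
T3·…·T1 = [3 0 0 0; 0 -3 0 0; 0 0 2 0; 0 0 0 1]
T4·…·T1 = [3 0 0 0; 0 -3 0 0; -3 0 2 0; 0 0 0 1]
T5·…·T1 = [-9/5 -12/5 0 0; -12/5 9/5 0 0; -3 0 2 0; 0 0 0 1]
T6·…·T1 = [-9/10 -6/5 0 0; -12/5 9/5 0 0; 9 0 -6 0; 0 0 0 1]
det M = 27; M⁻¹ = [-2/5 -4/15 0 0; -8/15 1/5 0 0; -3/5 -2/5 -1/6 0; 0 0 0 1]
M⁻¹ · (-39/10, -2/5, 39)ᵀ = (5/3, 2, -4)ᵀ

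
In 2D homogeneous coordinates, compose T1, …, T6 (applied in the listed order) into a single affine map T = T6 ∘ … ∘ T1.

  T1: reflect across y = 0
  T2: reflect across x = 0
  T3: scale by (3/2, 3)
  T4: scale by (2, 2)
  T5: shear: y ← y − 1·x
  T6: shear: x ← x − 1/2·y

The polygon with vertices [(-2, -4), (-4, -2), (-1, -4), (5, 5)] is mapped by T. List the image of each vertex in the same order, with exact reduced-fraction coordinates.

T1 reflect across y = 0: (-2, -4) → (-2, 4); (-4, -2) → (-4, 2); (-1, -4) → (-1, 4); (5, 5) → (5, -5)
T2 reflect across x = 0: (-2, 4) → (2, 4); (-4, 2) → (4, 2); (-1, 4) → (1, 4); (5, -5) → (-5, -5)
T3 scale by (3/2, 3): (2, 4) → (3, 12); (4, 2) → (6, 6); (1, 4) → (3/2, 12); (-5, -5) → (-15/2, -15)
T4 scale by (2, 2): (3, 12) → (6, 24); (6, 6) → (12, 12); (3/2, 12) → (3, 24); (-15/2, -15) → (-15, -30)
T5 shear: y ← y − 1·x: (6, 24) → (6, 18); (12, 12) → (12, 0); (3, 24) → (3, 21); (-15, -30) → (-15, -15)
T6 shear: x ← x − 1/2·y: (6, 18) → (-3, 18); (12, 0) → (12, 0); (3, 21) → (-15/2, 21); (-15, -15) → (-15/2, -15)

image vertices: (-3, 18), (12, 0), (-15/2, 21), (-15/2, -15)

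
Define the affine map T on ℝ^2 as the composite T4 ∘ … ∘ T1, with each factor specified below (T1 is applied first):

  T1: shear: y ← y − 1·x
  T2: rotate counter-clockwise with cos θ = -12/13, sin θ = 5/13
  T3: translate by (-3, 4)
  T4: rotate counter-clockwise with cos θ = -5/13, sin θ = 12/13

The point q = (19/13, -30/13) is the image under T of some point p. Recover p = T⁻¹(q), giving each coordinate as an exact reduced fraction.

p = (-2, 2)

T1 = [1 0 0; -1 1 0; 0 0 1]
T2·T1 = [-7/13 -5/13 0; 17/13 -12/13 0; 0 0 1]
T3·…·T1 = [-7/13 -5/13 -3; 17/13 -12/13 4; 0 0 1]
T4·…·T1 = [-1 1 -33/13; -1 0 -56/13; 0 0 1]
det M = 1; M⁻¹ = [0 -1 -56/13; 1 -1 -23/13; 0 0 1]
M⁻¹ · (19/13, -30/13)ᵀ = (-2, 2)ᵀ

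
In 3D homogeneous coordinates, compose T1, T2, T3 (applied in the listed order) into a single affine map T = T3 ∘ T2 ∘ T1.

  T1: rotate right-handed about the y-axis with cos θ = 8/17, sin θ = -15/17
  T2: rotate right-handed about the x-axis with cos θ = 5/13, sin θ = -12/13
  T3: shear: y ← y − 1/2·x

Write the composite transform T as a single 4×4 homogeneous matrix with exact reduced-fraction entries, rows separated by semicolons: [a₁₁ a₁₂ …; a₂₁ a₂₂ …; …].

T1 = [8/17 0 -15/17 0; 0 1 0 0; 15/17 0 8/17 0; 0 0 0 1]
T2·T1 = [8/17 0 -15/17 0; 180/221 5/13 96/221 0; 75/221 -12/13 40/221 0; 0 0 0 1]
T3·…·T1 = [8/17 0 -15/17 0; 128/221 5/13 387/442 0; 75/221 -12/13 40/221 0; 0 0 0 1]

T = [8/17 0 -15/17 0; 128/221 5/13 387/442 0; 75/221 -12/13 40/221 0; 0 0 0 1]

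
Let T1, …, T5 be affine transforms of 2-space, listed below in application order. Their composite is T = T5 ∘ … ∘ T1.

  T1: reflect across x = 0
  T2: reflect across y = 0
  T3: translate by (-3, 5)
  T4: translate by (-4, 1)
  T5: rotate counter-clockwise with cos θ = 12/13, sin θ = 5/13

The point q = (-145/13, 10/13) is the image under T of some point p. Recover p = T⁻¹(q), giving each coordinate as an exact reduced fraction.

p = (3, 1)

T1 = [-1 0 0; 0 1 0; 0 0 1]
T2·T1 = [-1 0 0; 0 -1 0; 0 0 1]
T3·…·T1 = [-1 0 -3; 0 -1 5; 0 0 1]
T4·…·T1 = [-1 0 -7; 0 -1 6; 0 0 1]
T5·…·T1 = [-12/13 5/13 -114/13; -5/13 -12/13 37/13; 0 0 1]
det M = 1; M⁻¹ = [-12/13 -5/13 -7; 5/13 -12/13 6; 0 0 1]
M⁻¹ · (-145/13, 10/13)ᵀ = (3, 1)ᵀ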